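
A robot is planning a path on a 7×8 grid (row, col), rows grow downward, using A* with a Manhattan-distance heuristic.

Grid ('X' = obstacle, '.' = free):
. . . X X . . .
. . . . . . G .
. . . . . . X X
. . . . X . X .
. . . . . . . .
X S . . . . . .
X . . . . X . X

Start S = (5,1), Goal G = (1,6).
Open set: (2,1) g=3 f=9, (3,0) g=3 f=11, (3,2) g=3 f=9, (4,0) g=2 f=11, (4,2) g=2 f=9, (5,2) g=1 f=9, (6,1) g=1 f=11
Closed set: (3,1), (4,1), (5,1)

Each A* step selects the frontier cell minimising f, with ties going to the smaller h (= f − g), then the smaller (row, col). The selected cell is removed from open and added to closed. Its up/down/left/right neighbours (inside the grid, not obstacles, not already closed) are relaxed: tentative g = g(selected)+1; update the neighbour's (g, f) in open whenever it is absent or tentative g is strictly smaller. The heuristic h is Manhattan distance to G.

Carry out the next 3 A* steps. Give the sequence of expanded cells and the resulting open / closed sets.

step 1: expand (2,1) (f=9, h=6) → closed; open now [(1,1) g=4 f=9, (2,0) g=4 f=11, (2,2) g=4 f=9, (3,0) g=3 f=11, (3,2) g=3 f=9, (4,0) g=2 f=11, (4,2) g=2 f=9, (5,2) g=1 f=9, (6,1) g=1 f=11]
step 2: expand (1,1) (f=9, h=5) → closed; open now [(0,1) g=5 f=11, (1,0) g=5 f=11, (1,2) g=5 f=9, (2,0) g=4 f=11, (2,2) g=4 f=9, (3,0) g=3 f=11, (3,2) g=3 f=9, (4,0) g=2 f=11, (4,2) g=2 f=9, (5,2) g=1 f=9, (6,1) g=1 f=11]
step 3: expand (1,2) (f=9, h=4) → closed; open now [(0,1) g=5 f=11, (0,2) g=6 f=11, (1,0) g=5 f=11, (1,3) g=6 f=9, (2,0) g=4 f=11, (2,2) g=4 f=9, (3,0) g=3 f=11, (3,2) g=3 f=9, (4,0) g=2 f=11, (4,2) g=2 f=9, (5,2) g=1 f=9, (6,1) g=1 f=11]

order=[(2,1) → (1,1) → (1,2)]; open=[(0,1) g=5 f=11, (0,2) g=6 f=11, (1,0) g=5 f=11, (1,3) g=6 f=9, (2,0) g=4 f=11, (2,2) g=4 f=9, (3,0) g=3 f=11, (3,2) g=3 f=9, (4,0) g=2 f=11, (4,2) g=2 f=9, (5,2) g=1 f=9, (6,1) g=1 f=11]; closed=[(1,1), (1,2), (2,1), (3,1), (4,1), (5,1)]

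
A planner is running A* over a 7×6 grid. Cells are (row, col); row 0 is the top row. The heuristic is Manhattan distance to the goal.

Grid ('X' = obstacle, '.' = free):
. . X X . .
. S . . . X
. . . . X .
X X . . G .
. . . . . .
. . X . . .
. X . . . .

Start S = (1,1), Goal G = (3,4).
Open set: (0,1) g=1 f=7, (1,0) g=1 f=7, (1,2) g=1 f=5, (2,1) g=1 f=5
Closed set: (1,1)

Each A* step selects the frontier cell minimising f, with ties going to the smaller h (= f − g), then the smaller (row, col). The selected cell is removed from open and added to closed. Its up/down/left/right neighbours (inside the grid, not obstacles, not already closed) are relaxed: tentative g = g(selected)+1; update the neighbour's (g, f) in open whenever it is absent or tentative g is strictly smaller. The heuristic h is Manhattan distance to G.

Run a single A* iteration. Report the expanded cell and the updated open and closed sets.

expanded=(1,2); open=[(0,1) g=1 f=7, (1,0) g=1 f=7, (1,3) g=2 f=5, (2,1) g=1 f=5, (2,2) g=2 f=5]; closed=[(1,1), (1,2)]

step 1: expand (1,2) (f=5, h=4) → closed; open now [(0,1) g=1 f=7, (1,0) g=1 f=7, (1,3) g=2 f=5, (2,1) g=1 f=5, (2,2) g=2 f=5]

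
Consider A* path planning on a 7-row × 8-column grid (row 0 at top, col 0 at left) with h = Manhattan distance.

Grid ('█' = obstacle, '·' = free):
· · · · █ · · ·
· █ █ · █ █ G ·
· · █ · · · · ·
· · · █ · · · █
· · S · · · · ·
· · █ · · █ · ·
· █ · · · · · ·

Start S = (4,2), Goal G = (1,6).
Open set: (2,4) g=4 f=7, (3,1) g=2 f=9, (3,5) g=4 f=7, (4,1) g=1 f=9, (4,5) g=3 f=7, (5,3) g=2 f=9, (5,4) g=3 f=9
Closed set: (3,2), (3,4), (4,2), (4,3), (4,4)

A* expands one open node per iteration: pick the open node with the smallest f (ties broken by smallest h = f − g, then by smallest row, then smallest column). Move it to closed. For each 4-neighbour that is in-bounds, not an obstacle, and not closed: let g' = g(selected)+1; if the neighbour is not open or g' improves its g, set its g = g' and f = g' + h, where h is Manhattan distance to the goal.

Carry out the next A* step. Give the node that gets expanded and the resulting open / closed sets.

expanded=(2,4); open=[(2,3) g=5 f=9, (2,5) g=5 f=7, (3,1) g=2 f=9, (3,5) g=4 f=7, (4,1) g=1 f=9, (4,5) g=3 f=7, (5,3) g=2 f=9, (5,4) g=3 f=9]; closed=[(2,4), (3,2), (3,4), (4,2), (4,3), (4,4)]

step 1: expand (2,4) (f=7, h=3) → closed; open now [(2,3) g=5 f=9, (2,5) g=5 f=7, (3,1) g=2 f=9, (3,5) g=4 f=7, (4,1) g=1 f=9, (4,5) g=3 f=7, (5,3) g=2 f=9, (5,4) g=3 f=9]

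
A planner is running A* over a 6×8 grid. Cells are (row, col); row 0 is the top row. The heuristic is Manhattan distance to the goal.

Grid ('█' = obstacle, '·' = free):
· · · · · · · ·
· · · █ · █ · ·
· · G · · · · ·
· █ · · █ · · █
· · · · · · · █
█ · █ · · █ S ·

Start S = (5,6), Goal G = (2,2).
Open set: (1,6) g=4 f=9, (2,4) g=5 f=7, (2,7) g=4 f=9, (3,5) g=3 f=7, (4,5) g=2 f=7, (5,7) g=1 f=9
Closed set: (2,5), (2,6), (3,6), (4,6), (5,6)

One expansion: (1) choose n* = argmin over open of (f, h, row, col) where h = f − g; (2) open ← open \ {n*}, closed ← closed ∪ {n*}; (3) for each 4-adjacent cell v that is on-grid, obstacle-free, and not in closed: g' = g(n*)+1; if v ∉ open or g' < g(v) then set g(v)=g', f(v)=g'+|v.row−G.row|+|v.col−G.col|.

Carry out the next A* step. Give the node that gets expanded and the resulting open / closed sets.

step 1: expand (2,4) (f=7, h=2) → closed; open now [(1,4) g=6 f=9, (1,6) g=4 f=9, (2,3) g=6 f=7, (2,7) g=4 f=9, (3,5) g=3 f=7, (4,5) g=2 f=7, (5,7) g=1 f=9]

expanded=(2,4); open=[(1,4) g=6 f=9, (1,6) g=4 f=9, (2,3) g=6 f=7, (2,7) g=4 f=9, (3,5) g=3 f=7, (4,5) g=2 f=7, (5,7) g=1 f=9]; closed=[(2,4), (2,5), (2,6), (3,6), (4,6), (5,6)]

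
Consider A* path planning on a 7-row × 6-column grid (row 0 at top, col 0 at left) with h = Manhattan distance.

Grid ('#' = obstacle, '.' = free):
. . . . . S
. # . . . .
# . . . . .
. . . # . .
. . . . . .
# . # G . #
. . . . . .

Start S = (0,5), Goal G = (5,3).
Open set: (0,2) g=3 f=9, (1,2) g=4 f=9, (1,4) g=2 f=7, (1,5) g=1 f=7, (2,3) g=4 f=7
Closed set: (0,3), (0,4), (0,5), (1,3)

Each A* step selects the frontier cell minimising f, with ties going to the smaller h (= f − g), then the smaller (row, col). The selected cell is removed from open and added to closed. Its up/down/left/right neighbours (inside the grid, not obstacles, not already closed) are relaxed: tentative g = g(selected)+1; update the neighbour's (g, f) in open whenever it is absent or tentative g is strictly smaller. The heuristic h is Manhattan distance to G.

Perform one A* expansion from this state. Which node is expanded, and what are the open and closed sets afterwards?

step 1: expand (2,3) (f=7, h=3) → closed; open now [(0,2) g=3 f=9, (1,2) g=4 f=9, (1,4) g=2 f=7, (1,5) g=1 f=7, (2,2) g=5 f=9, (2,4) g=5 f=9]

expanded=(2,3); open=[(0,2) g=3 f=9, (1,2) g=4 f=9, (1,4) g=2 f=7, (1,5) g=1 f=7, (2,2) g=5 f=9, (2,4) g=5 f=9]; closed=[(0,3), (0,4), (0,5), (1,3), (2,3)]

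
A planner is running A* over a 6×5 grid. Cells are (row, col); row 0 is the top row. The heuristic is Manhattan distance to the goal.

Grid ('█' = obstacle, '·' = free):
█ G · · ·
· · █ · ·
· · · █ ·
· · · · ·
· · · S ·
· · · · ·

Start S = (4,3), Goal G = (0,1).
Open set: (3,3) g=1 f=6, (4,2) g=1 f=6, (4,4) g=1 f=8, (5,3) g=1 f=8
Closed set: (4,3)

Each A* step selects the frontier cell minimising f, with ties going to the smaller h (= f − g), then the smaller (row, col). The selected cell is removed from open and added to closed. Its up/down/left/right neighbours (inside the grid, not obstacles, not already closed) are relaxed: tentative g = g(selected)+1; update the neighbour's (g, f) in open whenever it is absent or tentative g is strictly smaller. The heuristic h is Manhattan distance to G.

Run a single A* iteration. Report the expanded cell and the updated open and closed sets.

step 1: expand (3,3) (f=6, h=5) → closed; open now [(3,2) g=2 f=6, (3,4) g=2 f=8, (4,2) g=1 f=6, (4,4) g=1 f=8, (5,3) g=1 f=8]

expanded=(3,3); open=[(3,2) g=2 f=6, (3,4) g=2 f=8, (4,2) g=1 f=6, (4,4) g=1 f=8, (5,3) g=1 f=8]; closed=[(3,3), (4,3)]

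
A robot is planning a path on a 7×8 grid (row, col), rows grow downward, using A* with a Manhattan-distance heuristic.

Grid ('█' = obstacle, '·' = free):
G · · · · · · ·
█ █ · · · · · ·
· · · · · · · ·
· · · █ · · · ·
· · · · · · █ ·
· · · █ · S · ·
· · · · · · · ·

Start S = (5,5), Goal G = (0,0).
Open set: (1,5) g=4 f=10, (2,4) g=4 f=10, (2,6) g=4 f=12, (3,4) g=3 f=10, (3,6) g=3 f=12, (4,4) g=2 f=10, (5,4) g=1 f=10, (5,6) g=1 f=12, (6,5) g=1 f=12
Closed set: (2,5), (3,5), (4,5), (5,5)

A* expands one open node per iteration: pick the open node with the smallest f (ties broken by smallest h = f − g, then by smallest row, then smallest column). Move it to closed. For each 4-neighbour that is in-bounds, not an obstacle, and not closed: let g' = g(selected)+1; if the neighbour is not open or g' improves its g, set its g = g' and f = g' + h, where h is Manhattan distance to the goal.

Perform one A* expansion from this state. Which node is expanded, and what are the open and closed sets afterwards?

expanded=(1,5); open=[(0,5) g=5 f=10, (1,4) g=5 f=10, (1,6) g=5 f=12, (2,4) g=4 f=10, (2,6) g=4 f=12, (3,4) g=3 f=10, (3,6) g=3 f=12, (4,4) g=2 f=10, (5,4) g=1 f=10, (5,6) g=1 f=12, (6,5) g=1 f=12]; closed=[(1,5), (2,5), (3,5), (4,5), (5,5)]

step 1: expand (1,5) (f=10, h=6) → closed; open now [(0,5) g=5 f=10, (1,4) g=5 f=10, (1,6) g=5 f=12, (2,4) g=4 f=10, (2,6) g=4 f=12, (3,4) g=3 f=10, (3,6) g=3 f=12, (4,4) g=2 f=10, (5,4) g=1 f=10, (5,6) g=1 f=12, (6,5) g=1 f=12]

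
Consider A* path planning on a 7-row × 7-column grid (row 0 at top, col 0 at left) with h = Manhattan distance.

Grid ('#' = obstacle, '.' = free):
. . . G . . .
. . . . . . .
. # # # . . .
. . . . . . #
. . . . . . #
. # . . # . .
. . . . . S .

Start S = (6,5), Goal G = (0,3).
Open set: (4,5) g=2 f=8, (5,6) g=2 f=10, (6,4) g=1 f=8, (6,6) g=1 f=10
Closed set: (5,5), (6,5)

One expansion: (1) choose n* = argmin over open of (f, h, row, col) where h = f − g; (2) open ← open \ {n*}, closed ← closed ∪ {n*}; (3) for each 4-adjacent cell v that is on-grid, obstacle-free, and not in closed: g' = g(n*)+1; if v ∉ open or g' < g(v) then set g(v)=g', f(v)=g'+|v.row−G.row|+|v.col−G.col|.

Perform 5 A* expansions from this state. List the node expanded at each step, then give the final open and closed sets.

step 1: expand (4,5) (f=8, h=6) → closed; open now [(3,5) g=3 f=8, (4,4) g=3 f=8, (5,6) g=2 f=10, (6,4) g=1 f=8, (6,6) g=1 f=10]
step 2: expand (3,5) (f=8, h=5) → closed; open now [(2,5) g=4 f=8, (3,4) g=4 f=8, (4,4) g=3 f=8, (5,6) g=2 f=10, (6,4) g=1 f=8, (6,6) g=1 f=10]
step 3: expand (2,5) (f=8, h=4) → closed; open now [(1,5) g=5 f=8, (2,4) g=5 f=8, (2,6) g=5 f=10, (3,4) g=4 f=8, (4,4) g=3 f=8, (5,6) g=2 f=10, (6,4) g=1 f=8, (6,6) g=1 f=10]
step 4: expand (1,5) (f=8, h=3) → closed; open now [(0,5) g=6 f=8, (1,4) g=6 f=8, (1,6) g=6 f=10, (2,4) g=5 f=8, (2,6) g=5 f=10, (3,4) g=4 f=8, (4,4) g=3 f=8, (5,6) g=2 f=10, (6,4) g=1 f=8, (6,6) g=1 f=10]
step 5: expand (0,5) (f=8, h=2) → closed; open now [(0,4) g=7 f=8, (0,6) g=7 f=10, (1,4) g=6 f=8, (1,6) g=6 f=10, (2,4) g=5 f=8, (2,6) g=5 f=10, (3,4) g=4 f=8, (4,4) g=3 f=8, (5,6) g=2 f=10, (6,4) g=1 f=8, (6,6) g=1 f=10]

order=[(4,5) → (3,5) → (2,5) → (1,5) → (0,5)]; open=[(0,4) g=7 f=8, (0,6) g=7 f=10, (1,4) g=6 f=8, (1,6) g=6 f=10, (2,4) g=5 f=8, (2,6) g=5 f=10, (3,4) g=4 f=8, (4,4) g=3 f=8, (5,6) g=2 f=10, (6,4) g=1 f=8, (6,6) g=1 f=10]; closed=[(0,5), (1,5), (2,5), (3,5), (4,5), (5,5), (6,5)]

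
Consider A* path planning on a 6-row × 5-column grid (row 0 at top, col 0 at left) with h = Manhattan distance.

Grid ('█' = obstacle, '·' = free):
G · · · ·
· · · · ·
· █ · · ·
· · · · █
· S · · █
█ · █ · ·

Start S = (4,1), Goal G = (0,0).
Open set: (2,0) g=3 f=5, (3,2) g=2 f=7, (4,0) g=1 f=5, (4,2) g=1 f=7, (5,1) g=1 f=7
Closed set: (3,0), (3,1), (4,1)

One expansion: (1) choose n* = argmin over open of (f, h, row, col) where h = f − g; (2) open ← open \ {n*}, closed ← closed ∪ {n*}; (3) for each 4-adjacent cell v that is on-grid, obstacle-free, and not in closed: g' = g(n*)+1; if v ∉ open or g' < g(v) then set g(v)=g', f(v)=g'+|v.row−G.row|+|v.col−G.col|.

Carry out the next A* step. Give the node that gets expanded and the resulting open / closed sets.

expanded=(2,0); open=[(1,0) g=4 f=5, (3,2) g=2 f=7, (4,0) g=1 f=5, (4,2) g=1 f=7, (5,1) g=1 f=7]; closed=[(2,0), (3,0), (3,1), (4,1)]

step 1: expand (2,0) (f=5, h=2) → closed; open now [(1,0) g=4 f=5, (3,2) g=2 f=7, (4,0) g=1 f=5, (4,2) g=1 f=7, (5,1) g=1 f=7]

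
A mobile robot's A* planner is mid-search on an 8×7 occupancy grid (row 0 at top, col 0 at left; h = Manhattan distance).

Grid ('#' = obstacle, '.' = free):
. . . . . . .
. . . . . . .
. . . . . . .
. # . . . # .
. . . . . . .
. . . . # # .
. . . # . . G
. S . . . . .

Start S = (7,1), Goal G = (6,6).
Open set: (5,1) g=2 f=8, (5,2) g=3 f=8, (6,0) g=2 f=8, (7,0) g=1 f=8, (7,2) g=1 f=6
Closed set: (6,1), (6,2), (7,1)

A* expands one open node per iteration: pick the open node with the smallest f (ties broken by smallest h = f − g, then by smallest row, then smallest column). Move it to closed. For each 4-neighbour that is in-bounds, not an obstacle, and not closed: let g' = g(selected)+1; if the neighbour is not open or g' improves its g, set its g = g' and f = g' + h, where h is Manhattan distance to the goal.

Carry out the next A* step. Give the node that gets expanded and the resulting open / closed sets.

step 1: expand (7,2) (f=6, h=5) → closed; open now [(5,1) g=2 f=8, (5,2) g=3 f=8, (6,0) g=2 f=8, (7,0) g=1 f=8, (7,3) g=2 f=6]

expanded=(7,2); open=[(5,1) g=2 f=8, (5,2) g=3 f=8, (6,0) g=2 f=8, (7,0) g=1 f=8, (7,3) g=2 f=6]; closed=[(6,1), (6,2), (7,1), (7,2)]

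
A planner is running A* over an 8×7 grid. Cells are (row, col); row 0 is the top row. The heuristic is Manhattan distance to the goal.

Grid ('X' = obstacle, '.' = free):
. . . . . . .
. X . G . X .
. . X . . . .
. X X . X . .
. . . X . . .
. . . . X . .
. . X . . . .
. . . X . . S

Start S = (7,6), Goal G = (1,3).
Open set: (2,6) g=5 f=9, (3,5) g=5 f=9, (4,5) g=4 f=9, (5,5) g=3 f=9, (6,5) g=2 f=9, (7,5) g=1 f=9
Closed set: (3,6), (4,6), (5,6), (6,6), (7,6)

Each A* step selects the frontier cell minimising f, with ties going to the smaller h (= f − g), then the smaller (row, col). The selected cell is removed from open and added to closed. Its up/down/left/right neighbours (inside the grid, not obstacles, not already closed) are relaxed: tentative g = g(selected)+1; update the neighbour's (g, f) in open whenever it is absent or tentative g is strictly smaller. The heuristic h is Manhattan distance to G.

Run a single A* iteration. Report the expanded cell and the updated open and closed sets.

expanded=(2,6); open=[(1,6) g=6 f=9, (2,5) g=6 f=9, (3,5) g=5 f=9, (4,5) g=4 f=9, (5,5) g=3 f=9, (6,5) g=2 f=9, (7,5) g=1 f=9]; closed=[(2,6), (3,6), (4,6), (5,6), (6,6), (7,6)]

step 1: expand (2,6) (f=9, h=4) → closed; open now [(1,6) g=6 f=9, (2,5) g=6 f=9, (3,5) g=5 f=9, (4,5) g=4 f=9, (5,5) g=3 f=9, (6,5) g=2 f=9, (7,5) g=1 f=9]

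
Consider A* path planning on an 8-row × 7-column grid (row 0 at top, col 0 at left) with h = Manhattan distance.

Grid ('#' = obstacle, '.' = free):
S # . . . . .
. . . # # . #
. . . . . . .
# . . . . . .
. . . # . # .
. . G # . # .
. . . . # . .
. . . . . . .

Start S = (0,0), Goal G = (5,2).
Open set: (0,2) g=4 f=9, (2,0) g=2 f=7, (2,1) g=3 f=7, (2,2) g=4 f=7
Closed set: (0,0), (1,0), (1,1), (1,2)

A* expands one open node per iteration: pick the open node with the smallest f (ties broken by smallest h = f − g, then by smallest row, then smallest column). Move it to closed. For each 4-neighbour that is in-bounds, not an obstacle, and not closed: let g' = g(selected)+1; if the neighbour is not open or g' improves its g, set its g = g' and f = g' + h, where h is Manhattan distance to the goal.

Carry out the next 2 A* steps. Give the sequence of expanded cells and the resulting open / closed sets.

step 1: expand (2,2) (f=7, h=3) → closed; open now [(0,2) g=4 f=9, (2,0) g=2 f=7, (2,1) g=3 f=7, (2,3) g=5 f=9, (3,2) g=5 f=7]
step 2: expand (3,2) (f=7, h=2) → closed; open now [(0,2) g=4 f=9, (2,0) g=2 f=7, (2,1) g=3 f=7, (2,3) g=5 f=9, (3,1) g=6 f=9, (3,3) g=6 f=9, (4,2) g=6 f=7]

order=[(2,2) → (3,2)]; open=[(0,2) g=4 f=9, (2,0) g=2 f=7, (2,1) g=3 f=7, (2,3) g=5 f=9, (3,1) g=6 f=9, (3,3) g=6 f=9, (4,2) g=6 f=7]; closed=[(0,0), (1,0), (1,1), (1,2), (2,2), (3,2)]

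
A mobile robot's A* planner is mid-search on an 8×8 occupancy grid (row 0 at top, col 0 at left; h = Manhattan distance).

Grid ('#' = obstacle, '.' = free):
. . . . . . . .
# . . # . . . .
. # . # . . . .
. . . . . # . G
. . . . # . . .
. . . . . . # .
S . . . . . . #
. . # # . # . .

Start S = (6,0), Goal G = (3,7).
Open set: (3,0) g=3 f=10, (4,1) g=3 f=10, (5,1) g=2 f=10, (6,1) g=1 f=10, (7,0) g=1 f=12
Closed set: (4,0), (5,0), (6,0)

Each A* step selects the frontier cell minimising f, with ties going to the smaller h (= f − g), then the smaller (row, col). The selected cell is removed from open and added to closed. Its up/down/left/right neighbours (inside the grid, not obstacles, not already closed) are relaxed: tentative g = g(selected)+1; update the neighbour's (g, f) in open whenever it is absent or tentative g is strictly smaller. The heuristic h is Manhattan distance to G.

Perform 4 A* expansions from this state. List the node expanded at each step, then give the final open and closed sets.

step 1: expand (3,0) (f=10, h=7) → closed; open now [(2,0) g=4 f=12, (3,1) g=4 f=10, (4,1) g=3 f=10, (5,1) g=2 f=10, (6,1) g=1 f=10, (7,0) g=1 f=12]
step 2: expand (3,1) (f=10, h=6) → closed; open now [(2,0) g=4 f=12, (3,2) g=5 f=10, (4,1) g=3 f=10, (5,1) g=2 f=10, (6,1) g=1 f=10, (7,0) g=1 f=12]
step 3: expand (3,2) (f=10, h=5) → closed; open now [(2,0) g=4 f=12, (2,2) g=6 f=12, (3,3) g=6 f=10, (4,1) g=3 f=10, (4,2) g=6 f=12, (5,1) g=2 f=10, (6,1) g=1 f=10, (7,0) g=1 f=12]
step 4: expand (3,3) (f=10, h=4) → closed; open now [(2,0) g=4 f=12, (2,2) g=6 f=12, (3,4) g=7 f=10, (4,1) g=3 f=10, (4,2) g=6 f=12, (4,3) g=7 f=12, (5,1) g=2 f=10, (6,1) g=1 f=10, (7,0) g=1 f=12]

order=[(3,0) → (3,1) → (3,2) → (3,3)]; open=[(2,0) g=4 f=12, (2,2) g=6 f=12, (3,4) g=7 f=10, (4,1) g=3 f=10, (4,2) g=6 f=12, (4,3) g=7 f=12, (5,1) g=2 f=10, (6,1) g=1 f=10, (7,0) g=1 f=12]; closed=[(3,0), (3,1), (3,2), (3,3), (4,0), (5,0), (6,0)]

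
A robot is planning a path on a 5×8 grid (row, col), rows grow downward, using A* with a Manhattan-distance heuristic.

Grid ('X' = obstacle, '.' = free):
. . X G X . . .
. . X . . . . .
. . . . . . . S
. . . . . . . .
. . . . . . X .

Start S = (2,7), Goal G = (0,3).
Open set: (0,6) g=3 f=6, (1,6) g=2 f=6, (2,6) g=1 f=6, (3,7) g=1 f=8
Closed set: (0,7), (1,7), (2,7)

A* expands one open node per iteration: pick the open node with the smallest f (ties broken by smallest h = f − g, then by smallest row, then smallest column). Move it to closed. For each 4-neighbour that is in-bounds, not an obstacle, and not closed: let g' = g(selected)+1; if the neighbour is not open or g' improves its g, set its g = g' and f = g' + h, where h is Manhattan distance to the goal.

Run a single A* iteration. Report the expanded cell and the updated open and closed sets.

step 1: expand (0,6) (f=6, h=3) → closed; open now [(0,5) g=4 f=6, (1,6) g=2 f=6, (2,6) g=1 f=6, (3,7) g=1 f=8]

expanded=(0,6); open=[(0,5) g=4 f=6, (1,6) g=2 f=6, (2,6) g=1 f=6, (3,7) g=1 f=8]; closed=[(0,6), (0,7), (1,7), (2,7)]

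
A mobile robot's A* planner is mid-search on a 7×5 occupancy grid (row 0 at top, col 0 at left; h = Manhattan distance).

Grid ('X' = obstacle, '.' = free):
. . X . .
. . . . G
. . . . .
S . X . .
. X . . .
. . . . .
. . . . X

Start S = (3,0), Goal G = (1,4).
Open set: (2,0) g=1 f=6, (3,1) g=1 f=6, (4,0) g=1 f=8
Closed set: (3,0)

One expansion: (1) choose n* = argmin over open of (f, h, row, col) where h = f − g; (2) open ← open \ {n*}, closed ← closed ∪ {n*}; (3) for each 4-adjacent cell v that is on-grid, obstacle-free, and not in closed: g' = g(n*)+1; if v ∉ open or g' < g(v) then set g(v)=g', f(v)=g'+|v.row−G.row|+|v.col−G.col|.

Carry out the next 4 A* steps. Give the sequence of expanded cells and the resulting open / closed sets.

step 1: expand (2,0) (f=6, h=5) → closed; open now [(1,0) g=2 f=6, (2,1) g=2 f=6, (3,1) g=1 f=6, (4,0) g=1 f=8]
step 2: expand (1,0) (f=6, h=4) → closed; open now [(0,0) g=3 f=8, (1,1) g=3 f=6, (2,1) g=2 f=6, (3,1) g=1 f=6, (4,0) g=1 f=8]
step 3: expand (1,1) (f=6, h=3) → closed; open now [(0,0) g=3 f=8, (0,1) g=4 f=8, (1,2) g=4 f=6, (2,1) g=2 f=6, (3,1) g=1 f=6, (4,0) g=1 f=8]
step 4: expand (1,2) (f=6, h=2) → closed; open now [(0,0) g=3 f=8, (0,1) g=4 f=8, (1,3) g=5 f=6, (2,1) g=2 f=6, (2,2) g=5 f=8, (3,1) g=1 f=6, (4,0) g=1 f=8]

order=[(2,0) → (1,0) → (1,1) → (1,2)]; open=[(0,0) g=3 f=8, (0,1) g=4 f=8, (1,3) g=5 f=6, (2,1) g=2 f=6, (2,2) g=5 f=8, (3,1) g=1 f=6, (4,0) g=1 f=8]; closed=[(1,0), (1,1), (1,2), (2,0), (3,0)]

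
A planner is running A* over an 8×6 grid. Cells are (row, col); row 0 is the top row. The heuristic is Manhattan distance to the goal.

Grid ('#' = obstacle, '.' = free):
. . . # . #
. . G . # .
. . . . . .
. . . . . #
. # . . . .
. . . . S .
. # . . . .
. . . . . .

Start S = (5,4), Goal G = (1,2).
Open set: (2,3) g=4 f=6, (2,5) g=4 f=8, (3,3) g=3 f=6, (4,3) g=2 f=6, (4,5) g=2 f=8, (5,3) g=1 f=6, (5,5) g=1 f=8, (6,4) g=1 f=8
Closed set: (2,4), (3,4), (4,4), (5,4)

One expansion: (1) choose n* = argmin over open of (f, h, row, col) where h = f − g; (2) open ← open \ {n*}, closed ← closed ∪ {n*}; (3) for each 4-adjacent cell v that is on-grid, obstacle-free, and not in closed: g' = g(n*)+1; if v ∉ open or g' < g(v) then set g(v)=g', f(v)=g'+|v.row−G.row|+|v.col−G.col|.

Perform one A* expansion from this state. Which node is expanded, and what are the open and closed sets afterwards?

step 1: expand (2,3) (f=6, h=2) → closed; open now [(1,3) g=5 f=6, (2,2) g=5 f=6, (2,5) g=4 f=8, (3,3) g=3 f=6, (4,3) g=2 f=6, (4,5) g=2 f=8, (5,3) g=1 f=6, (5,5) g=1 f=8, (6,4) g=1 f=8]

expanded=(2,3); open=[(1,3) g=5 f=6, (2,2) g=5 f=6, (2,5) g=4 f=8, (3,3) g=3 f=6, (4,3) g=2 f=6, (4,5) g=2 f=8, (5,3) g=1 f=6, (5,5) g=1 f=8, (6,4) g=1 f=8]; closed=[(2,3), (2,4), (3,4), (4,4), (5,4)]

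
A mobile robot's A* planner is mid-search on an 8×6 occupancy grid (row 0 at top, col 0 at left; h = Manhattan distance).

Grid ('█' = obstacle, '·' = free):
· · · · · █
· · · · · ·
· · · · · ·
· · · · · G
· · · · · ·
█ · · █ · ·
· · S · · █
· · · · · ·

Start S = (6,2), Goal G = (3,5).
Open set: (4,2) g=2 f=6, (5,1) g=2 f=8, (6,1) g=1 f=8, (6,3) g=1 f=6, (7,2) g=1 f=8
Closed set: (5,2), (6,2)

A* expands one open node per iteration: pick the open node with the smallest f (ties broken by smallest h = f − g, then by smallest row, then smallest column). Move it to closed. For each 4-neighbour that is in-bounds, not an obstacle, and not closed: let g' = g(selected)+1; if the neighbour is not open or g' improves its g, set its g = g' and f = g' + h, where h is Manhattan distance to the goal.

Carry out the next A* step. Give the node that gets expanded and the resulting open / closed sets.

expanded=(4,2); open=[(3,2) g=3 f=6, (4,1) g=3 f=8, (4,3) g=3 f=6, (5,1) g=2 f=8, (6,1) g=1 f=8, (6,3) g=1 f=6, (7,2) g=1 f=8]; closed=[(4,2), (5,2), (6,2)]

step 1: expand (4,2) (f=6, h=4) → closed; open now [(3,2) g=3 f=6, (4,1) g=3 f=8, (4,3) g=3 f=6, (5,1) g=2 f=8, (6,1) g=1 f=8, (6,3) g=1 f=6, (7,2) g=1 f=8]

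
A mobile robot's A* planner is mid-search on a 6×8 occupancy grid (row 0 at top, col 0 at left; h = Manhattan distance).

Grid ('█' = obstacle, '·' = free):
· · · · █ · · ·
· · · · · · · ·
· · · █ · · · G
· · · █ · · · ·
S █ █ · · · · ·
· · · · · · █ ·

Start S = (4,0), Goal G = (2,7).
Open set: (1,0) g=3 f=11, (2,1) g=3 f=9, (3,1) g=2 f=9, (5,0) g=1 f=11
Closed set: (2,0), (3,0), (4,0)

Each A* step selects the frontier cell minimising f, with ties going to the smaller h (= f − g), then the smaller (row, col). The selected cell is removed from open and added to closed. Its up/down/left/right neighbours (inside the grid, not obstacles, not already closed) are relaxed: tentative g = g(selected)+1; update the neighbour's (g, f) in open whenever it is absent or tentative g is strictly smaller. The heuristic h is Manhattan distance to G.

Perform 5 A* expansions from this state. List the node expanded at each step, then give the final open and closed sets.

step 1: expand (2,1) (f=9, h=6) → closed; open now [(1,0) g=3 f=11, (1,1) g=4 f=11, (2,2) g=4 f=9, (3,1) g=2 f=9, (5,0) g=1 f=11]
step 2: expand (2,2) (f=9, h=5) → closed; open now [(1,0) g=3 f=11, (1,1) g=4 f=11, (1,2) g=5 f=11, (3,1) g=2 f=9, (3,2) g=5 f=11, (5,0) g=1 f=11]
step 3: expand (3,1) (f=9, h=7) → closed; open now [(1,0) g=3 f=11, (1,1) g=4 f=11, (1,2) g=5 f=11, (3,2) g=3 f=9, (5,0) g=1 f=11]
step 4: expand (3,2) (f=9, h=6) → closed; open now [(1,0) g=3 f=11, (1,1) g=4 f=11, (1,2) g=5 f=11, (5,0) g=1 f=11]
step 5: expand (1,2) (f=11, h=6) → closed; open now [(0,2) g=6 f=13, (1,0) g=3 f=11, (1,1) g=4 f=11, (1,3) g=6 f=11, (5,0) g=1 f=11]

order=[(2,1) → (2,2) → (3,1) → (3,2) → (1,2)]; open=[(0,2) g=6 f=13, (1,0) g=3 f=11, (1,1) g=4 f=11, (1,3) g=6 f=11, (5,0) g=1 f=11]; closed=[(1,2), (2,0), (2,1), (2,2), (3,0), (3,1), (3,2), (4,0)]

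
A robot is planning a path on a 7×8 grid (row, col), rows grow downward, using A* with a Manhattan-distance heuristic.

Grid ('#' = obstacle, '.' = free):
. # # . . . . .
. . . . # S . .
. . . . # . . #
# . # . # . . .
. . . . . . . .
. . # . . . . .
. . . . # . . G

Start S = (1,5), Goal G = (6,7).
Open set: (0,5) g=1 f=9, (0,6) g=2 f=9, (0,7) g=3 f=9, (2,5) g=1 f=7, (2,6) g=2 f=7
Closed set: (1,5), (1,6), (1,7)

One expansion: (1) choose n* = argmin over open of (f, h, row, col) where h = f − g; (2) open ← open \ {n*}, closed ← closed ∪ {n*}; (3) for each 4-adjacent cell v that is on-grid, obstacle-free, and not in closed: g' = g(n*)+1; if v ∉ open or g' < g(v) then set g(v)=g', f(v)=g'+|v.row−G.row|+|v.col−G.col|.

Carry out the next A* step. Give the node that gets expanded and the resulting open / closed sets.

step 1: expand (2,6) (f=7, h=5) → closed; open now [(0,5) g=1 f=9, (0,6) g=2 f=9, (0,7) g=3 f=9, (2,5) g=1 f=7, (3,6) g=3 f=7]

expanded=(2,6); open=[(0,5) g=1 f=9, (0,6) g=2 f=9, (0,7) g=3 f=9, (2,5) g=1 f=7, (3,6) g=3 f=7]; closed=[(1,5), (1,6), (1,7), (2,6)]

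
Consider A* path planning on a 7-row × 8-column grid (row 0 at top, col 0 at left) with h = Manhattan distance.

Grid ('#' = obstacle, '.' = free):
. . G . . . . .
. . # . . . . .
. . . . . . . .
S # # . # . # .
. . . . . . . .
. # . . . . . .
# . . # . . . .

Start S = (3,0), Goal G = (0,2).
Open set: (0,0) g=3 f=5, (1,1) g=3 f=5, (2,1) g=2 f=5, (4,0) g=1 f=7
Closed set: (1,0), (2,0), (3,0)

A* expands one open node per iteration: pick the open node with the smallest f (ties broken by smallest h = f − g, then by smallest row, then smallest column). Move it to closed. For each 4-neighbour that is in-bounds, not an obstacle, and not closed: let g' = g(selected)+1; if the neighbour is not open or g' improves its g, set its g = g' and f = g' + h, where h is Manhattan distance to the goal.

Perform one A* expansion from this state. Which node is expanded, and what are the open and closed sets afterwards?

step 1: expand (0,0) (f=5, h=2) → closed; open now [(0,1) g=4 f=5, (1,1) g=3 f=5, (2,1) g=2 f=5, (4,0) g=1 f=7]

expanded=(0,0); open=[(0,1) g=4 f=5, (1,1) g=3 f=5, (2,1) g=2 f=5, (4,0) g=1 f=7]; closed=[(0,0), (1,0), (2,0), (3,0)]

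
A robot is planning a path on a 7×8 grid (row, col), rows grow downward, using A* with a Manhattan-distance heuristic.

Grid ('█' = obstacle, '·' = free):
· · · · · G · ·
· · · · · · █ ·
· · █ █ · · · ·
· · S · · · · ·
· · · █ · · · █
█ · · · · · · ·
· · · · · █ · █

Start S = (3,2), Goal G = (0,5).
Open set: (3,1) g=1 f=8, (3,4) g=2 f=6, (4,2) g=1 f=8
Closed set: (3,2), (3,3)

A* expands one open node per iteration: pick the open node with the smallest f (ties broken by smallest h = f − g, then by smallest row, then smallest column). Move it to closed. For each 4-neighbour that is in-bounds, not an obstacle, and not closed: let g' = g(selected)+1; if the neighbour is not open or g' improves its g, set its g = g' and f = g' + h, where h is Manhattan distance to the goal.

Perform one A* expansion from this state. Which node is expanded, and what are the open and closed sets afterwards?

expanded=(3,4); open=[(2,4) g=3 f=6, (3,1) g=1 f=8, (3,5) g=3 f=6, (4,2) g=1 f=8, (4,4) g=3 f=8]; closed=[(3,2), (3,3), (3,4)]

step 1: expand (3,4) (f=6, h=4) → closed; open now [(2,4) g=3 f=6, (3,1) g=1 f=8, (3,5) g=3 f=6, (4,2) g=1 f=8, (4,4) g=3 f=8]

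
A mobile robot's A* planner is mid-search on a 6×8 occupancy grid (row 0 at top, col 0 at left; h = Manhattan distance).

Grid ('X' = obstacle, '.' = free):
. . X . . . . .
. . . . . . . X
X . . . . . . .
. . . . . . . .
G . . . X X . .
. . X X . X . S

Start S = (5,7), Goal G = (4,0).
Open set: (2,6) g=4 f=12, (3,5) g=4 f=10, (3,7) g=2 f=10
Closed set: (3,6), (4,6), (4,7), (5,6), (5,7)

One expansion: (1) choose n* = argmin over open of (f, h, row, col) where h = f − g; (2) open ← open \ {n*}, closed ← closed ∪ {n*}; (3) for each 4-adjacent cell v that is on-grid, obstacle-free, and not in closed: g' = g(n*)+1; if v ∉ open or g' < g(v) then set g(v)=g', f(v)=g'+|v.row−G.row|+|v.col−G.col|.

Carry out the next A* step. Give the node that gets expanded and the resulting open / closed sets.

step 1: expand (3,5) (f=10, h=6) → closed; open now [(2,5) g=5 f=12, (2,6) g=4 f=12, (3,4) g=5 f=10, (3,7) g=2 f=10]

expanded=(3,5); open=[(2,5) g=5 f=12, (2,6) g=4 f=12, (3,4) g=5 f=10, (3,7) g=2 f=10]; closed=[(3,5), (3,6), (4,6), (4,7), (5,6), (5,7)]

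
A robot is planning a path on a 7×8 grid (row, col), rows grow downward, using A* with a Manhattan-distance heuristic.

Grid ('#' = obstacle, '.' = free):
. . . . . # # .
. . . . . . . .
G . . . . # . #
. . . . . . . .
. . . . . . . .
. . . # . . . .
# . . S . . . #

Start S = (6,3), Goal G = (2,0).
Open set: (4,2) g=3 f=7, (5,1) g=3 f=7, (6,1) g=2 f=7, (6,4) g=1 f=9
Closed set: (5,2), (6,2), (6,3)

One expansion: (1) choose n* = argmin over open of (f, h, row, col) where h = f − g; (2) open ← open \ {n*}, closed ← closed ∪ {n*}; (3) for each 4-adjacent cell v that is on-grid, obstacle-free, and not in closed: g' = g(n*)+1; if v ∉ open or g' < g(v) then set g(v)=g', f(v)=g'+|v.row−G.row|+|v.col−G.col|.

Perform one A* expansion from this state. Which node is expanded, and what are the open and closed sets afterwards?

expanded=(4,2); open=[(3,2) g=4 f=7, (4,1) g=4 f=7, (4,3) g=4 f=9, (5,1) g=3 f=7, (6,1) g=2 f=7, (6,4) g=1 f=9]; closed=[(4,2), (5,2), (6,2), (6,3)]

step 1: expand (4,2) (f=7, h=4) → closed; open now [(3,2) g=4 f=7, (4,1) g=4 f=7, (4,3) g=4 f=9, (5,1) g=3 f=7, (6,1) g=2 f=7, (6,4) g=1 f=9]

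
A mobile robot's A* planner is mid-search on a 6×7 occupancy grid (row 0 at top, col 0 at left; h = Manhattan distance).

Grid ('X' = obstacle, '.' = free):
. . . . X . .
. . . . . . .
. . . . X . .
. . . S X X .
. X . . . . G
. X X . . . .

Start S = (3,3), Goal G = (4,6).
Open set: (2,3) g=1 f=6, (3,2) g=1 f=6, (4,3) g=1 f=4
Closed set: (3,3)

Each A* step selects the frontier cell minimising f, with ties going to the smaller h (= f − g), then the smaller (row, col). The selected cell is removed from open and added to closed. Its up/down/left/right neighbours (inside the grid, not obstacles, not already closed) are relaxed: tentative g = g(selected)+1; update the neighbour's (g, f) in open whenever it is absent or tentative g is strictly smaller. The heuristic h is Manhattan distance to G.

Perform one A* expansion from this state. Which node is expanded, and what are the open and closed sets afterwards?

step 1: expand (4,3) (f=4, h=3) → closed; open now [(2,3) g=1 f=6, (3,2) g=1 f=6, (4,2) g=2 f=6, (4,4) g=2 f=4, (5,3) g=2 f=6]

expanded=(4,3); open=[(2,3) g=1 f=6, (3,2) g=1 f=6, (4,2) g=2 f=6, (4,4) g=2 f=4, (5,3) g=2 f=6]; closed=[(3,3), (4,3)]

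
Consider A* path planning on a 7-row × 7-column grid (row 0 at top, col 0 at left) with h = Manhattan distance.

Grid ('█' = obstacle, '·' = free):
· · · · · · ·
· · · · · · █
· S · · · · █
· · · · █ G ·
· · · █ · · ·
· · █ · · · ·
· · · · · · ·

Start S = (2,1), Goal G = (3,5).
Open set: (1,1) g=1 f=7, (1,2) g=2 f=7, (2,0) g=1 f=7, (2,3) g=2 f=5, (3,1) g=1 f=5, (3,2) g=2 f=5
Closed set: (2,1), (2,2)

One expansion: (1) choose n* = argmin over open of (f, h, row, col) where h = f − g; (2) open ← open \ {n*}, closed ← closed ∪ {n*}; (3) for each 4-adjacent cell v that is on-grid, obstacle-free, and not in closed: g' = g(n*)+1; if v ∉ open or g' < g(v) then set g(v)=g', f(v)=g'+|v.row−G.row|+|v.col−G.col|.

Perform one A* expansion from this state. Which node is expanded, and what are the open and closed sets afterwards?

step 1: expand (2,3) (f=5, h=3) → closed; open now [(1,1) g=1 f=7, (1,2) g=2 f=7, (1,3) g=3 f=7, (2,0) g=1 f=7, (2,4) g=3 f=5, (3,1) g=1 f=5, (3,2) g=2 f=5, (3,3) g=3 f=5]

expanded=(2,3); open=[(1,1) g=1 f=7, (1,2) g=2 f=7, (1,3) g=3 f=7, (2,0) g=1 f=7, (2,4) g=3 f=5, (3,1) g=1 f=5, (3,2) g=2 f=5, (3,3) g=3 f=5]; closed=[(2,1), (2,2), (2,3)]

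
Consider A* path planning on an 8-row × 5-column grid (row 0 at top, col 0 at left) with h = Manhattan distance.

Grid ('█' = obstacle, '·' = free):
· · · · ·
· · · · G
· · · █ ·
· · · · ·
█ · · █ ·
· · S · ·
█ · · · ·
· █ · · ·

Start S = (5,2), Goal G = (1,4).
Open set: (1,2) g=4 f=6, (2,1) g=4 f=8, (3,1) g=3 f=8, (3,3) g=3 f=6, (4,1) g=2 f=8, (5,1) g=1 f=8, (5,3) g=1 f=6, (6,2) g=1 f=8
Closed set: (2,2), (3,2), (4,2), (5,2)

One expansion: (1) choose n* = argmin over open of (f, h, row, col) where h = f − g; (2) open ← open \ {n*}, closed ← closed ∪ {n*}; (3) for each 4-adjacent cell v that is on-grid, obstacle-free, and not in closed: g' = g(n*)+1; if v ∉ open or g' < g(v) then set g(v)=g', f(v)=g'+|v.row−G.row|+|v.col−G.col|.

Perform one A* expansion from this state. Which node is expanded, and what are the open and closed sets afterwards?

expanded=(1,2); open=[(0,2) g=5 f=8, (1,1) g=5 f=8, (1,3) g=5 f=6, (2,1) g=4 f=8, (3,1) g=3 f=8, (3,3) g=3 f=6, (4,1) g=2 f=8, (5,1) g=1 f=8, (5,3) g=1 f=6, (6,2) g=1 f=8]; closed=[(1,2), (2,2), (3,2), (4,2), (5,2)]

step 1: expand (1,2) (f=6, h=2) → closed; open now [(0,2) g=5 f=8, (1,1) g=5 f=8, (1,3) g=5 f=6, (2,1) g=4 f=8, (3,1) g=3 f=8, (3,3) g=3 f=6, (4,1) g=2 f=8, (5,1) g=1 f=8, (5,3) g=1 f=6, (6,2) g=1 f=8]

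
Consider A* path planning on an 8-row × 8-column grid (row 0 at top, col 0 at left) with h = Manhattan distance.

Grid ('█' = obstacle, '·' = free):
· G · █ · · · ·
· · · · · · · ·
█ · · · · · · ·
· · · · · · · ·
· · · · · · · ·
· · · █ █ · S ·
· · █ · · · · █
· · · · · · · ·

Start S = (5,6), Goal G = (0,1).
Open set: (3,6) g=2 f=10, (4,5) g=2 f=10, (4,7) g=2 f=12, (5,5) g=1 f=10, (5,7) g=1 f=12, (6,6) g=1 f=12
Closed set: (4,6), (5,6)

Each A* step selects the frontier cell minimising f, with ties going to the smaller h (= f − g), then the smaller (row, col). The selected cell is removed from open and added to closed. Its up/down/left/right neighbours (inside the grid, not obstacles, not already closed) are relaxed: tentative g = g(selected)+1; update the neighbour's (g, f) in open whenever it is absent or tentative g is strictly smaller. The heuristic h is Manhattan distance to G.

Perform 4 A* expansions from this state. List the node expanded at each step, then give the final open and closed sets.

order=[(3,6) → (2,6) → (1,6) → (0,6)]; open=[(0,5) g=6 f=10, (0,7) g=6 f=12, (1,5) g=5 f=10, (1,7) g=5 f=12, (2,5) g=4 f=10, (2,7) g=4 f=12, (3,5) g=3 f=10, (3,7) g=3 f=12, (4,5) g=2 f=10, (4,7) g=2 f=12, (5,5) g=1 f=10, (5,7) g=1 f=12, (6,6) g=1 f=12]; closed=[(0,6), (1,6), (2,6), (3,6), (4,6), (5,6)]

step 1: expand (3,6) (f=10, h=8) → closed; open now [(2,6) g=3 f=10, (3,5) g=3 f=10, (3,7) g=3 f=12, (4,5) g=2 f=10, (4,7) g=2 f=12, (5,5) g=1 f=10, (5,7) g=1 f=12, (6,6) g=1 f=12]
step 2: expand (2,6) (f=10, h=7) → closed; open now [(1,6) g=4 f=10, (2,5) g=4 f=10, (2,7) g=4 f=12, (3,5) g=3 f=10, (3,7) g=3 f=12, (4,5) g=2 f=10, (4,7) g=2 f=12, (5,5) g=1 f=10, (5,7) g=1 f=12, (6,6) g=1 f=12]
step 3: expand (1,6) (f=10, h=6) → closed; open now [(0,6) g=5 f=10, (1,5) g=5 f=10, (1,7) g=5 f=12, (2,5) g=4 f=10, (2,7) g=4 f=12, (3,5) g=3 f=10, (3,7) g=3 f=12, (4,5) g=2 f=10, (4,7) g=2 f=12, (5,5) g=1 f=10, (5,7) g=1 f=12, (6,6) g=1 f=12]
step 4: expand (0,6) (f=10, h=5) → closed; open now [(0,5) g=6 f=10, (0,7) g=6 f=12, (1,5) g=5 f=10, (1,7) g=5 f=12, (2,5) g=4 f=10, (2,7) g=4 f=12, (3,5) g=3 f=10, (3,7) g=3 f=12, (4,5) g=2 f=10, (4,7) g=2 f=12, (5,5) g=1 f=10, (5,7) g=1 f=12, (6,6) g=1 f=12]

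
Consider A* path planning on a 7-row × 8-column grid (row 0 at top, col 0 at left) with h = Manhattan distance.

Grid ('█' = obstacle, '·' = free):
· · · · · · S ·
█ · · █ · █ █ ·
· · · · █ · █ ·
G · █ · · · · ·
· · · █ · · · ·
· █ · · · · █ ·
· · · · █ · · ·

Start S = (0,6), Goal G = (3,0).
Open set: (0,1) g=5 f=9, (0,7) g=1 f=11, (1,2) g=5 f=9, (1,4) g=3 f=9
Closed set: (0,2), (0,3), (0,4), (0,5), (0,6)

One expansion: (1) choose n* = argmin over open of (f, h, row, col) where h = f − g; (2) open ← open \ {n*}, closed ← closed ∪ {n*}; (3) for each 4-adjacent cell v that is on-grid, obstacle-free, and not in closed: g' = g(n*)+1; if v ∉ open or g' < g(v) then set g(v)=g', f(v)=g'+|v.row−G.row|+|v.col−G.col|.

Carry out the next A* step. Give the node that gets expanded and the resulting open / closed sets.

step 1: expand (0,1) (f=9, h=4) → closed; open now [(0,0) g=6 f=9, (0,7) g=1 f=11, (1,1) g=6 f=9, (1,2) g=5 f=9, (1,4) g=3 f=9]

expanded=(0,1); open=[(0,0) g=6 f=9, (0,7) g=1 f=11, (1,1) g=6 f=9, (1,2) g=5 f=9, (1,4) g=3 f=9]; closed=[(0,1), (0,2), (0,3), (0,4), (0,5), (0,6)]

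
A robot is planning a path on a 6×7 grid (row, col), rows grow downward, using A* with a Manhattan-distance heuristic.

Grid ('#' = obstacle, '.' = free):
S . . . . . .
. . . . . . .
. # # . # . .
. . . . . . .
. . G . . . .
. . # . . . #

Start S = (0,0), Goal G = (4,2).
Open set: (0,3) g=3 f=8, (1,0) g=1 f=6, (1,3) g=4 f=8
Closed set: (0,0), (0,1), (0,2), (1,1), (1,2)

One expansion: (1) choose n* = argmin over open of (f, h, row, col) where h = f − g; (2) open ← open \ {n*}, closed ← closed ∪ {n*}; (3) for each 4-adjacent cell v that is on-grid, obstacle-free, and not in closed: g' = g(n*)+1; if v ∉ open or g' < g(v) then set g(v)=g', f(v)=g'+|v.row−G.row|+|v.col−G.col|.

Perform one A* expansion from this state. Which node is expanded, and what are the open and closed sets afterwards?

expanded=(1,0); open=[(0,3) g=3 f=8, (1,3) g=4 f=8, (2,0) g=2 f=6]; closed=[(0,0), (0,1), (0,2), (1,0), (1,1), (1,2)]

step 1: expand (1,0) (f=6, h=5) → closed; open now [(0,3) g=3 f=8, (1,3) g=4 f=8, (2,0) g=2 f=6]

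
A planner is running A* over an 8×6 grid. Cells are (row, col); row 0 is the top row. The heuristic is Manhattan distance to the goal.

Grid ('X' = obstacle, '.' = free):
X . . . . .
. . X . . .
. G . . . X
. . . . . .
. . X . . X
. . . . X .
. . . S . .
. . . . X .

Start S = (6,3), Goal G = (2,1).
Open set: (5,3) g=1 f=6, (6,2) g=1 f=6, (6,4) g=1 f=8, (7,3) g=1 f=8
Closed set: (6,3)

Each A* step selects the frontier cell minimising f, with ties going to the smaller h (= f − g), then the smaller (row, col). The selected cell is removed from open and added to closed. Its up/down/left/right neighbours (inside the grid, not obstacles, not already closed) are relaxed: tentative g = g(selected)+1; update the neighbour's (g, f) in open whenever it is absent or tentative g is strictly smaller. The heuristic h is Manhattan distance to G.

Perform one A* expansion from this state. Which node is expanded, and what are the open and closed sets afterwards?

step 1: expand (5,3) (f=6, h=5) → closed; open now [(4,3) g=2 f=6, (5,2) g=2 f=6, (6,2) g=1 f=6, (6,4) g=1 f=8, (7,3) g=1 f=8]

expanded=(5,3); open=[(4,3) g=2 f=6, (5,2) g=2 f=6, (6,2) g=1 f=6, (6,4) g=1 f=8, (7,3) g=1 f=8]; closed=[(5,3), (6,3)]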